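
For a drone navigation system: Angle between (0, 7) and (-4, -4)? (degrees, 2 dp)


u.v = -28, |u| = sqrt(49) = 7, |v| = sqrt(32) = 5.6569
cos(theta) = u.v/(|u||v|) = -28/sqrt(1568) = -0.707107
theta = acos(-0.707107) = 135 degrees

135 degrees


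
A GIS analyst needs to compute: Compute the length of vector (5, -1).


|u| = sqrt(5^2 + (-1)^2) = sqrt(26) = 5.099

5.099


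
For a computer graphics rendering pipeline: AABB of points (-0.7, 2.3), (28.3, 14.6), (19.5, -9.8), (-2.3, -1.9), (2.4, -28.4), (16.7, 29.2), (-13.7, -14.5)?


x range: [-13.7, 28.3]
y range: [-28.4, 29.2]
Bounding box: (-13.7,-28.4) to (28.3,29.2)

(-13.7,-28.4) to (28.3,29.2)


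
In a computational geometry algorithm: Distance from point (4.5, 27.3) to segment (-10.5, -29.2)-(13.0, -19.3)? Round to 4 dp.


Project P onto AB: t = 1 (clamped to [0,1])
Closest point on segment: (13, -19.3)
Distance: 47.3689

47.3689


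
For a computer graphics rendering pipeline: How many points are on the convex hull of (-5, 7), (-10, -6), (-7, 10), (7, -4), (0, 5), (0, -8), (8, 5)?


Convex hull vertices (CCW): (-10, -6), (0, -8), (7, -4), (8, 5), (-7, 10)
Count = 5

5


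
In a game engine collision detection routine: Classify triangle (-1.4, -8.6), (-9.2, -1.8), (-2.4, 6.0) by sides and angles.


Side lengths squared: AB^2=107.08, BC^2=107.08, CA^2=214.16
Sorted: [107.08, 107.08, 214.16]
By sides: Isosceles, By angles: Right

Isosceles, Right


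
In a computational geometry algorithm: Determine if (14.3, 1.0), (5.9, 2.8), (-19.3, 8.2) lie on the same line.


Cross product: (5.9-14.3)*(8.2-1) - (2.8-1)*((-19.3)-14.3)
= 0

Yes, collinear


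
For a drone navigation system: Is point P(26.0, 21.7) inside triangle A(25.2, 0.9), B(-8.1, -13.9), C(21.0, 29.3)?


Cross products: AB x AP = -680.8, BC x BP = -437.16, CA x CP = 110.08
All same sign? no

No, outside


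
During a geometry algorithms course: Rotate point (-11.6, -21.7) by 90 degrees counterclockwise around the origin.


90° CCW: (x,y) -> (-y, x)
(-11.6,-21.7) -> (21.7, -11.6)

(21.7, -11.6)


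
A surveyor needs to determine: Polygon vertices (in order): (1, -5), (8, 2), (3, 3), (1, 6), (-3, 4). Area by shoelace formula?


Shoelace sum: (1*2 - 8*(-5)) + (8*3 - 3*2) + (3*6 - 1*3) + (1*4 - (-3)*6) + ((-3)*(-5) - 1*4)
= 108
Area = |108|/2 = 54

54


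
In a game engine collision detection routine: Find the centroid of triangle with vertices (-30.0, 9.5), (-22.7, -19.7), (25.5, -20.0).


Centroid = ((x_A+x_B+x_C)/3, (y_A+y_B+y_C)/3)
= (((-30)+(-22.7)+25.5)/3, (9.5+(-19.7)+(-20))/3)
= (-9.0667, -10.0667)

(-9.0667, -10.0667)


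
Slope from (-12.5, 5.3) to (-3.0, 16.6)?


slope = (y2-y1)/(x2-x1) = (16.6-5.3)/((-3)-(-12.5)) = 11.3/9.5 = 1.1895

1.1895


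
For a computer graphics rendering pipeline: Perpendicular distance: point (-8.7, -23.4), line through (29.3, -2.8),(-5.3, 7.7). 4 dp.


|cross product| = 1111.76
|line direction| = sqrt(1307.41) = 36.1581
Distance = 1111.76/sqrt(1307.41) = 30.7472

30.7472


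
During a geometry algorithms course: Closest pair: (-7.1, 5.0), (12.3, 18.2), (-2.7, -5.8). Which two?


d(P0,P1) = 23.4649, d(P0,P2) = 11.6619, d(P1,P2) = 28.3019
Closest: P0 and P2

Closest pair: (-7.1, 5.0) and (-2.7, -5.8), distance = 11.6619


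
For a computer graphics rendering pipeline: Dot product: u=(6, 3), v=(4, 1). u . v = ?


u . v = u_x*v_x + u_y*v_y = 6*4 + 3*1
= 24 + 3 = 27

27


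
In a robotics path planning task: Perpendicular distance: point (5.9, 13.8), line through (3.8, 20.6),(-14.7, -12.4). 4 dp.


|cross product| = 195.1
|line direction| = sqrt(1431.25) = 37.8319
Distance = 195.1/sqrt(1431.25) = 5.157

5.157


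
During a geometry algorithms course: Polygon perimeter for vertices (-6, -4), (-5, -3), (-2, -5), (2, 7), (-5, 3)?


Sides: (-6, -4)->(-5, -3): sqrt(2) = 1.414214, (-5, -3)->(-2, -5): sqrt(13) = 3.605551, (-2, -5)->(2, 7): sqrt(160) = 12.649111, (2, 7)->(-5, 3): sqrt(65) = 8.062258, (-5, 3)->(-6, -4): sqrt(50) = 7.071068
Sum = 32.802202
Perimeter = 32.8022

32.8022


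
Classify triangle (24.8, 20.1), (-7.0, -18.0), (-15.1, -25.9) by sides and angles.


Side lengths squared: AB^2=2462.85, BC^2=128.02, CA^2=3708.01
Sorted: [128.02, 2462.85, 3708.01]
By sides: Scalene, By angles: Obtuse

Scalene, Obtuse


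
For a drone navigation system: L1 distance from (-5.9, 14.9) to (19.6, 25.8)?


|(-5.9)-19.6| + |14.9-25.8| = 25.5 + 10.9 = 36.4

36.4


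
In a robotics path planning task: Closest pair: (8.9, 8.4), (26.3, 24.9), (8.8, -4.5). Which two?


d(P0,P1) = 23.9794, d(P0,P2) = 12.9004, d(P1,P2) = 34.2142
Closest: P0 and P2

Closest pair: (8.9, 8.4) and (8.8, -4.5), distance = 12.9004


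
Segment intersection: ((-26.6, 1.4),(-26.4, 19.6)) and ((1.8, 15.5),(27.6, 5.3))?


Cross products: d1=-653.46, d2=-181.86, d3=-514.06, d4=-985.66
d1*d2 < 0 and d3*d4 < 0? no

No, they don't intersect


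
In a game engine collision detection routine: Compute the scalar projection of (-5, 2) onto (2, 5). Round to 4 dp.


u.v = 0, |v| = sqrt(29) = 5.3852
Scalar projection = u.v / |v| = 0 / sqrt(29) = 0

0


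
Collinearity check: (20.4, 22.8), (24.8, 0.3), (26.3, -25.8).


Cross product: (24.8-20.4)*((-25.8)-22.8) - (0.3-22.8)*(26.3-20.4)
= -81.09

No, not collinear


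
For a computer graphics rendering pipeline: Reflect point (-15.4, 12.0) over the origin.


Reflection over origin: (x,y) -> (-x,-y)
(-15.4, 12) -> (15.4, -12)

(15.4, -12)


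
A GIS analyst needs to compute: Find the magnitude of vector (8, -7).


|u| = sqrt(8^2 + (-7)^2) = sqrt(113) = 10.6301

10.6301


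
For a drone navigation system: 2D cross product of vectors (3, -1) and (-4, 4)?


u x v = u_x*v_y - u_y*v_x = 3*4 - (-1)*(-4)
= 12 - 4 = 8

8


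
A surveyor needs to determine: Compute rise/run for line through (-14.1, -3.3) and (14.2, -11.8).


slope = (y2-y1)/(x2-x1) = ((-11.8)-(-3.3))/(14.2-(-14.1)) = (-8.5)/28.3 = -0.3004

-0.3004


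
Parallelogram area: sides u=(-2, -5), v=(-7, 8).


|u x v| = |(-2)*8 - (-5)*(-7)|
= |(-16) - 35| = 51

51


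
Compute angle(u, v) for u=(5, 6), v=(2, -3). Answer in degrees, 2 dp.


u.v = -8, |u| = sqrt(61) = 7.8102, |v| = sqrt(13) = 3.6056
cos(theta) = u.v/(|u||v|) = -8/sqrt(793) = -0.284088
theta = acos(-0.284088) = 106.5 degrees

106.5 degrees


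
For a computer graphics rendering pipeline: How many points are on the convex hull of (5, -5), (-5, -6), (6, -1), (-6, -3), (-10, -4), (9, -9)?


Convex hull vertices (CCW): (-10, -4), (-5, -6), (9, -9), (6, -1), (-6, -3)
Count = 5

5


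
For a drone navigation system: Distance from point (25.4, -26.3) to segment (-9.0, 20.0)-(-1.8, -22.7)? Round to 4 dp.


Project P onto AB: t = 1 (clamped to [0,1])
Closest point on segment: (-1.8, -22.7)
Distance: 27.4372

27.4372


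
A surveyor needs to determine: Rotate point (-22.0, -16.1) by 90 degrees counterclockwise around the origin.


90° CCW: (x,y) -> (-y, x)
(-22,-16.1) -> (16.1, -22)

(16.1, -22)


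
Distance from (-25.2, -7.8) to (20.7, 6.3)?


dx=45.9, dy=14.1
d^2 = 45.9^2 + 14.1^2 = 2305.62
d = sqrt(2305.62) = 48.0169

48.0169


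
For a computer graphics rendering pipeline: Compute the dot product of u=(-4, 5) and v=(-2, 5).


u . v = u_x*v_x + u_y*v_y = (-4)*(-2) + 5*5
= 8 + 25 = 33

33


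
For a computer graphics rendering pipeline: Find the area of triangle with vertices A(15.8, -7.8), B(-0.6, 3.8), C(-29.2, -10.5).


Area = |x_A(y_B-y_C) + x_B(y_C-y_A) + x_C(y_A-y_B)|/2
= |225.94 + 1.62 + 338.72|/2
= 566.28/2 = 283.14

283.14


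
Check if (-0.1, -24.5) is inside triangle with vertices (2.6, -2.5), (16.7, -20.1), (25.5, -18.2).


Cross products: AB x AP = -357.72, BC x BP = -6.8, CA x CP = 546.19
All same sign? no

No, outside


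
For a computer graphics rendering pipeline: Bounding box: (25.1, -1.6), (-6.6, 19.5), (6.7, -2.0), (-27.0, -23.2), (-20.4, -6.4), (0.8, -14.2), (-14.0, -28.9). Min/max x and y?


x range: [-27, 25.1]
y range: [-28.9, 19.5]
Bounding box: (-27,-28.9) to (25.1,19.5)

(-27,-28.9) to (25.1,19.5)


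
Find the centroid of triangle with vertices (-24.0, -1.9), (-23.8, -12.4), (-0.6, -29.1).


Centroid = ((x_A+x_B+x_C)/3, (y_A+y_B+y_C)/3)
= (((-24)+(-23.8)+(-0.6))/3, ((-1.9)+(-12.4)+(-29.1))/3)
= (-16.1333, -14.4667)

(-16.1333, -14.4667)


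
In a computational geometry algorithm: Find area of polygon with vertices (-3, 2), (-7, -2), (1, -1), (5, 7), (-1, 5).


Shoelace sum: ((-3)*(-2) - (-7)*2) + ((-7)*(-1) - 1*(-2)) + (1*7 - 5*(-1)) + (5*5 - (-1)*7) + ((-1)*2 - (-3)*5)
= 86
Area = |86|/2 = 43

43


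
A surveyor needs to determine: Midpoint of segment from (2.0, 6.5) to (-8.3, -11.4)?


M = ((2+(-8.3))/2, (6.5+(-11.4))/2)
= (-3.15, -2.45)

(-3.15, -2.45)


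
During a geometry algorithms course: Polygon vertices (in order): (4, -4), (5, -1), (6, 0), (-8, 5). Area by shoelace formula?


Shoelace sum: (4*(-1) - 5*(-4)) + (5*0 - 6*(-1)) + (6*5 - (-8)*0) + ((-8)*(-4) - 4*5)
= 64
Area = |64|/2 = 32

32


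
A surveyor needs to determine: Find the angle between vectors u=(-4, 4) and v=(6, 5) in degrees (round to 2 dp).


u.v = -4, |u| = sqrt(32) = 5.6569, |v| = sqrt(61) = 7.8102
cos(theta) = u.v/(|u||v|) = -4/sqrt(1952) = -0.090536
theta = acos(-0.090536) = 95.19 degrees

95.19 degrees


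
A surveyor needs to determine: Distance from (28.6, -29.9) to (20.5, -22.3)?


dx=-8.1, dy=7.6
d^2 = (-8.1)^2 + 7.6^2 = 123.37
d = sqrt(123.37) = 11.1072

11.1072


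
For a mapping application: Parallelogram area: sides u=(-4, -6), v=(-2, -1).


|u x v| = |(-4)*(-1) - (-6)*(-2)|
= |4 - 12| = 8

8


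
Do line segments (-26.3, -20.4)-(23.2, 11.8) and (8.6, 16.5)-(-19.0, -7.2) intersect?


Cross products: d1=191.31, d2=475.74, d3=702.77, d4=418.34
d1*d2 < 0 and d3*d4 < 0? no

No, they don't intersect


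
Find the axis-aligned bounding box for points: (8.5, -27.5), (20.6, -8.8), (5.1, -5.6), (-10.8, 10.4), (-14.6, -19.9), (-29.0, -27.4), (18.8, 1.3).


x range: [-29, 20.6]
y range: [-27.5, 10.4]
Bounding box: (-29,-27.5) to (20.6,10.4)

(-29,-27.5) to (20.6,10.4)


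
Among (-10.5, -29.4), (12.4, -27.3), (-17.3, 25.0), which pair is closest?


d(P0,P1) = 22.9961, d(P0,P2) = 54.8234, d(P1,P2) = 60.1447
Closest: P0 and P1

Closest pair: (-10.5, -29.4) and (12.4, -27.3), distance = 22.9961


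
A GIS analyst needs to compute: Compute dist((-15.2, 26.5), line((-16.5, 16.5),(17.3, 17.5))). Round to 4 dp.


|cross product| = 336.7
|line direction| = sqrt(1143.44) = 33.8148
Distance = 336.7/sqrt(1143.44) = 9.9572

9.9572


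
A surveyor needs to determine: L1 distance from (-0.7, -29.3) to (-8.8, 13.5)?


|(-0.7)-(-8.8)| + |(-29.3)-13.5| = 8.1 + 42.8 = 50.9

50.9


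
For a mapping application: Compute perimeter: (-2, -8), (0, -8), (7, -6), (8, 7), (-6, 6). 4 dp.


Sides: (-2, -8)->(0, -8): sqrt(4) = 2, (0, -8)->(7, -6): sqrt(53) = 7.28011, (7, -6)->(8, 7): sqrt(170) = 13.038405, (8, 7)->(-6, 6): sqrt(197) = 14.035669, (-6, 6)->(-2, -8): sqrt(212) = 14.56022
Sum = 50.914404
Perimeter = 50.9144

50.9144


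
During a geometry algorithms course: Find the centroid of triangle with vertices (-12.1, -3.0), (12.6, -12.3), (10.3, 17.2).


Centroid = ((x_A+x_B+x_C)/3, (y_A+y_B+y_C)/3)
= (((-12.1)+12.6+10.3)/3, ((-3)+(-12.3)+17.2)/3)
= (3.6, 0.6333)

(3.6, 0.6333)


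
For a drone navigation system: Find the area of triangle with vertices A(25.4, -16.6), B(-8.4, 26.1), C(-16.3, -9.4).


Area = |x_A(y_B-y_C) + x_B(y_C-y_A) + x_C(y_A-y_B)|/2
= |901.7 + (-60.48) + 696.01|/2
= 1537.23/2 = 768.615

768.615


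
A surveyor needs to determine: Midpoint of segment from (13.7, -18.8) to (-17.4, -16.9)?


M = ((13.7+(-17.4))/2, ((-18.8)+(-16.9))/2)
= (-1.85, -17.85)

(-1.85, -17.85)


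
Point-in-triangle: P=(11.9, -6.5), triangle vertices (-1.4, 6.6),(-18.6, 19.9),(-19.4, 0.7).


Cross products: AB x AP = 48.43, BC x BP = 606.72, CA x CP = -314.27
All same sign? no

No, outside


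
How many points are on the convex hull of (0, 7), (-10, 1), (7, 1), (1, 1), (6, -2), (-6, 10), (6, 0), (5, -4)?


Convex hull vertices (CCW): (-10, 1), (5, -4), (6, -2), (7, 1), (0, 7), (-6, 10)
Count = 6

6


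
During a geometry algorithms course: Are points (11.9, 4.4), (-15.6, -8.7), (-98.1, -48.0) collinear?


Cross product: ((-15.6)-11.9)*((-48)-4.4) - ((-8.7)-4.4)*((-98.1)-11.9)
= 0

Yes, collinear


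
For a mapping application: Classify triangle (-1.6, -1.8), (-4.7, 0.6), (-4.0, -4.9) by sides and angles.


Side lengths squared: AB^2=15.37, BC^2=30.74, CA^2=15.37
Sorted: [15.37, 15.37, 30.74]
By sides: Isosceles, By angles: Right

Isosceles, Right


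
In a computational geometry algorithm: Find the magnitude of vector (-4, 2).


|u| = sqrt((-4)^2 + 2^2) = sqrt(20) = 4.4721

4.4721


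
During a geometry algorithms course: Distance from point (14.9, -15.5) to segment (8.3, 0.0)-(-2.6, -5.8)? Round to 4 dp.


Project P onto AB: t = 0.1178 (clamped to [0,1])
Closest point on segment: (7.0159, -0.6833)
Distance: 16.7837

16.7837


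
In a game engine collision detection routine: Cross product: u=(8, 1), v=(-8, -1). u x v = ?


u x v = u_x*v_y - u_y*v_x = 8*(-1) - 1*(-8)
= (-8) - (-8) = 0

0


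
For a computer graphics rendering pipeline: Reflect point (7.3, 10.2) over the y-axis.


Reflection over y-axis: (x,y) -> (-x,y)
(7.3, 10.2) -> (-7.3, 10.2)

(-7.3, 10.2)


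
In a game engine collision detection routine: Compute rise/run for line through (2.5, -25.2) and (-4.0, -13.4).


slope = (y2-y1)/(x2-x1) = ((-13.4)-(-25.2))/((-4)-2.5) = 11.8/(-6.5) = -1.8154

-1.8154


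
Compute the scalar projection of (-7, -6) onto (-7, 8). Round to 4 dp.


u.v = 1, |v| = sqrt(113) = 10.6301
Scalar projection = u.v / |v| = 1 / sqrt(113) = 0.0941

0.0941


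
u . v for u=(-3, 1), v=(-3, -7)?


u . v = u_x*v_x + u_y*v_y = (-3)*(-3) + 1*(-7)
= 9 + (-7) = 2

2


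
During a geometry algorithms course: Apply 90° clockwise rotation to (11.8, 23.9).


90° CW: (x,y) -> (y, -x)
(11.8,23.9) -> (23.9, -11.8)

(23.9, -11.8)


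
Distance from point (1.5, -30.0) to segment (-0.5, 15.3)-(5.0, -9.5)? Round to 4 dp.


Project P onto AB: t = 1 (clamped to [0,1])
Closest point on segment: (5, -9.5)
Distance: 20.7966

20.7966


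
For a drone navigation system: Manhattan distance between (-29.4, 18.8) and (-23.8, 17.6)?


|(-29.4)-(-23.8)| + |18.8-17.6| = 5.6 + 1.2 = 6.8

6.8


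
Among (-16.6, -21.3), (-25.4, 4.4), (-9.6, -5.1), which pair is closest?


d(P0,P1) = 27.1649, d(P0,P2) = 17.6477, d(P1,P2) = 18.4361
Closest: P0 and P2

Closest pair: (-16.6, -21.3) and (-9.6, -5.1), distance = 17.6477


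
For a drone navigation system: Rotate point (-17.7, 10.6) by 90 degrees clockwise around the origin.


90° CW: (x,y) -> (y, -x)
(-17.7,10.6) -> (10.6, 17.7)

(10.6, 17.7)


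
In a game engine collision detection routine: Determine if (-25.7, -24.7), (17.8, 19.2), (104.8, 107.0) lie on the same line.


Cross product: (17.8-(-25.7))*(107-(-24.7)) - (19.2-(-24.7))*(104.8-(-25.7))
= 0

Yes, collinear


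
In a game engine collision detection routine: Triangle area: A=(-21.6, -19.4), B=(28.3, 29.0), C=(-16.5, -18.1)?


Area = |x_A(y_B-y_C) + x_B(y_C-y_A) + x_C(y_A-y_B)|/2
= |(-1017.36) + 36.79 + 798.6|/2
= 181.97/2 = 90.985

90.985


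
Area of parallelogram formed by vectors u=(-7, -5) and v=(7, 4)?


|u x v| = |(-7)*4 - (-5)*7|
= |(-28) - (-35)| = 7

7


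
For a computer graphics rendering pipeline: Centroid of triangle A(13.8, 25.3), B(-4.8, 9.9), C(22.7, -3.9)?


Centroid = ((x_A+x_B+x_C)/3, (y_A+y_B+y_C)/3)
= ((13.8+(-4.8)+22.7)/3, (25.3+9.9+(-3.9))/3)
= (10.5667, 10.4333)

(10.5667, 10.4333)


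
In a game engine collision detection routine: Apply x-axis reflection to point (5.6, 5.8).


Reflection over x-axis: (x,y) -> (x,-y)
(5.6, 5.8) -> (5.6, -5.8)

(5.6, -5.8)


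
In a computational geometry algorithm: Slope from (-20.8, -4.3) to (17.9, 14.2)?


slope = (y2-y1)/(x2-x1) = (14.2-(-4.3))/(17.9-(-20.8)) = 18.5/38.7 = 0.478

0.478


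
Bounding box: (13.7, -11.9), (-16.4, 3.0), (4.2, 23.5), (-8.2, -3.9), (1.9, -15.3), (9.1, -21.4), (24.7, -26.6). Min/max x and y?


x range: [-16.4, 24.7]
y range: [-26.6, 23.5]
Bounding box: (-16.4,-26.6) to (24.7,23.5)

(-16.4,-26.6) to (24.7,23.5)


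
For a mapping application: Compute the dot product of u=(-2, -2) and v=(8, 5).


u . v = u_x*v_x + u_y*v_y = (-2)*8 + (-2)*5
= (-16) + (-10) = -26

-26


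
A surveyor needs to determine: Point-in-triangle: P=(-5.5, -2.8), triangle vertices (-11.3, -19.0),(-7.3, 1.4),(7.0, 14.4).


Cross products: AB x AP = -53.52, BC x BP = -83.46, CA x CP = -102.74
All same sign? yes

Yes, inside


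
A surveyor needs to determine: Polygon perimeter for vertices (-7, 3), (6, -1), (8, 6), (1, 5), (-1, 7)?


Sides: (-7, 3)->(6, -1): sqrt(185) = 13.601471, (6, -1)->(8, 6): sqrt(53) = 7.28011, (8, 6)->(1, 5): sqrt(50) = 7.071068, (1, 5)->(-1, 7): sqrt(8) = 2.828427, (-1, 7)->(-7, 3): sqrt(52) = 7.211103
Sum = 37.992179
Perimeter = 37.9922

37.9922


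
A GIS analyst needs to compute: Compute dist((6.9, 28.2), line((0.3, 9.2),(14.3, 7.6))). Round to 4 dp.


|cross product| = 276.56
|line direction| = sqrt(198.56) = 14.0911
Distance = 276.56/sqrt(198.56) = 19.6265

19.6265


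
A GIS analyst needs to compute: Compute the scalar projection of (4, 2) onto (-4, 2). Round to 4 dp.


u.v = -12, |v| = sqrt(20) = 4.4721
Scalar projection = u.v / |v| = -12 / sqrt(20) = -2.6833

-2.6833


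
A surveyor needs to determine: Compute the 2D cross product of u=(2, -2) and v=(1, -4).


u x v = u_x*v_y - u_y*v_x = 2*(-4) - (-2)*1
= (-8) - (-2) = -6

-6


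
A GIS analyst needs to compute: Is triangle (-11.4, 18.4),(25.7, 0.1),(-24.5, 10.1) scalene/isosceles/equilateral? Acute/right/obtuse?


Side lengths squared: AB^2=1711.3, BC^2=2620.04, CA^2=240.5
Sorted: [240.5, 1711.3, 2620.04]
By sides: Scalene, By angles: Obtuse

Scalene, Obtuse


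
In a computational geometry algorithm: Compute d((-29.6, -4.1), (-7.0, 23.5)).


dx=22.6, dy=27.6
d^2 = 22.6^2 + 27.6^2 = 1272.52
d = sqrt(1272.52) = 35.6724

35.6724


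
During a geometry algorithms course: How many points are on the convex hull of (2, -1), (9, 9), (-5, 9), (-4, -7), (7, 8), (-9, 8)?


Convex hull vertices (CCW): (-9, 8), (-4, -7), (2, -1), (9, 9), (-5, 9)
Count = 5

5


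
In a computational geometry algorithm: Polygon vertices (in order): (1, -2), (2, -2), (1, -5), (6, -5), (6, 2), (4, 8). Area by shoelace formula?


Shoelace sum: (1*(-2) - 2*(-2)) + (2*(-5) - 1*(-2)) + (1*(-5) - 6*(-5)) + (6*2 - 6*(-5)) + (6*8 - 4*2) + (4*(-2) - 1*8)
= 85
Area = |85|/2 = 42.5

42.5


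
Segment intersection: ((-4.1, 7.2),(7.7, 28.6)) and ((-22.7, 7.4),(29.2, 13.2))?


Cross products: d1=-118.26, d2=923.96, d3=400.4, d4=-641.82
d1*d2 < 0 and d3*d4 < 0? yes

Yes, they intersect


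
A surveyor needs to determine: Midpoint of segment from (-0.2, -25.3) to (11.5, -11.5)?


M = (((-0.2)+11.5)/2, ((-25.3)+(-11.5))/2)
= (5.65, -18.4)

(5.65, -18.4)


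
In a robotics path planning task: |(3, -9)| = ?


|u| = sqrt(3^2 + (-9)^2) = sqrt(90) = 9.4868

9.4868


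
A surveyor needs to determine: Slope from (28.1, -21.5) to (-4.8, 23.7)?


slope = (y2-y1)/(x2-x1) = (23.7-(-21.5))/((-4.8)-28.1) = 45.2/(-32.9) = -1.3739

-1.3739


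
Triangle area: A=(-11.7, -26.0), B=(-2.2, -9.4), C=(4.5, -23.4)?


Area = |x_A(y_B-y_C) + x_B(y_C-y_A) + x_C(y_A-y_B)|/2
= |(-163.8) + (-5.72) + (-74.7)|/2
= 244.22/2 = 122.11

122.11


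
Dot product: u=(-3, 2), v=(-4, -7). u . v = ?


u . v = u_x*v_x + u_y*v_y = (-3)*(-4) + 2*(-7)
= 12 + (-14) = -2

-2


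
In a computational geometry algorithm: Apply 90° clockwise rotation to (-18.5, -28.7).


90° CW: (x,y) -> (y, -x)
(-18.5,-28.7) -> (-28.7, 18.5)

(-28.7, 18.5)


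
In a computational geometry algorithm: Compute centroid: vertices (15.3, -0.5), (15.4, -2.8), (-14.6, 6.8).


Centroid = ((x_A+x_B+x_C)/3, (y_A+y_B+y_C)/3)
= ((15.3+15.4+(-14.6))/3, ((-0.5)+(-2.8)+6.8)/3)
= (5.3667, 1.1667)

(5.3667, 1.1667)


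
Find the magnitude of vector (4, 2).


|u| = sqrt(4^2 + 2^2) = sqrt(20) = 4.4721

4.4721


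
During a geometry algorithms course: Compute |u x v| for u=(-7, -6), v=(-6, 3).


|u x v| = |(-7)*3 - (-6)*(-6)|
= |(-21) - 36| = 57

57


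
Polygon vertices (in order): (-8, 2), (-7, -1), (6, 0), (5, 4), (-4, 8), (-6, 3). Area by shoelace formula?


Shoelace sum: ((-8)*(-1) - (-7)*2) + ((-7)*0 - 6*(-1)) + (6*4 - 5*0) + (5*8 - (-4)*4) + ((-4)*3 - (-6)*8) + ((-6)*2 - (-8)*3)
= 156
Area = |156|/2 = 78

78


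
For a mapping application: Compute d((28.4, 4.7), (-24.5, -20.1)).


dx=-52.9, dy=-24.8
d^2 = (-52.9)^2 + (-24.8)^2 = 3413.45
d = sqrt(3413.45) = 58.4247

58.4247


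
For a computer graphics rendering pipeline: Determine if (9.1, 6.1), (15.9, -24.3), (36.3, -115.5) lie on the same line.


Cross product: (15.9-9.1)*((-115.5)-6.1) - ((-24.3)-6.1)*(36.3-9.1)
= 0

Yes, collinear


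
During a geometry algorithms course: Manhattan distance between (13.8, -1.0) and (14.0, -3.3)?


|13.8-14| + |(-1)-(-3.3)| = 0.2 + 2.3 = 2.5

2.5


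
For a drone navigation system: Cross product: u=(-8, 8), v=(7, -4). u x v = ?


u x v = u_x*v_y - u_y*v_x = (-8)*(-4) - 8*7
= 32 - 56 = -24

-24


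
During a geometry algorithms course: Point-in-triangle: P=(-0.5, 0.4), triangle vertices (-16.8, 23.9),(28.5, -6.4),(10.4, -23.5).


Cross products: AB x AP = -570.66, BC x BP = -618.98, CA x CP = -133.42
All same sign? yes

Yes, inside


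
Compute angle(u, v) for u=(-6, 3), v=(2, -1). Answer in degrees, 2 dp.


u.v = -15, |u| = sqrt(45) = 6.7082, |v| = sqrt(5) = 2.2361
cos(theta) = u.v/(|u||v|) = -15/sqrt(225) = -1
theta = acos(-1) = 180 degrees

180 degrees


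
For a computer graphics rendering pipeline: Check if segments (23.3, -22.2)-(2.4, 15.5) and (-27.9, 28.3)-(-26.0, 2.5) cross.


Cross products: d1=1225.01, d2=757.42, d3=874.79, d4=1342.38
d1*d2 < 0 and d3*d4 < 0? no

No, they don't intersect


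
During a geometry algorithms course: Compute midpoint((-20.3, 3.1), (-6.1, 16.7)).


M = (((-20.3)+(-6.1))/2, (3.1+16.7)/2)
= (-13.2, 9.9)

(-13.2, 9.9)


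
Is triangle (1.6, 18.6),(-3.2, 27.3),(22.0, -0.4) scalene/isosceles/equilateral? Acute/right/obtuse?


Side lengths squared: AB^2=98.73, BC^2=1402.33, CA^2=777.16
Sorted: [98.73, 777.16, 1402.33]
By sides: Scalene, By angles: Obtuse

Scalene, Obtuse


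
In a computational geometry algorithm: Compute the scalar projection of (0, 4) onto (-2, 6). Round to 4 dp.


u.v = 24, |v| = sqrt(40) = 6.3246
Scalar projection = u.v / |v| = 24 / sqrt(40) = 3.7947

3.7947


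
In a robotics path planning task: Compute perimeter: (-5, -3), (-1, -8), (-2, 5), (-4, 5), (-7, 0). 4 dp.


Sides: (-5, -3)->(-1, -8): sqrt(41) = 6.403124, (-1, -8)->(-2, 5): sqrt(170) = 13.038405, (-2, 5)->(-4, 5): sqrt(4) = 2, (-4, 5)->(-7, 0): sqrt(34) = 5.830952, (-7, 0)->(-5, -3): sqrt(13) = 3.605551
Sum = 30.878032
Perimeter = 30.878

30.878


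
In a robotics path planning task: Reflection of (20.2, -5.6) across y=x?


Reflection over y=x: (x,y) -> (y,x)
(20.2, -5.6) -> (-5.6, 20.2)

(-5.6, 20.2)


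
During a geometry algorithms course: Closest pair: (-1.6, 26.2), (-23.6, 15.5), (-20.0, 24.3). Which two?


d(P0,P1) = 24.4641, d(P0,P2) = 18.4978, d(P1,P2) = 9.5079
Closest: P1 and P2

Closest pair: (-23.6, 15.5) and (-20.0, 24.3), distance = 9.5079


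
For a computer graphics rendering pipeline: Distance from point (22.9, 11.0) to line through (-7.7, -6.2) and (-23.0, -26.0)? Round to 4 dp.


|cross product| = 342.72
|line direction| = sqrt(626.13) = 25.0226
Distance = 342.72/sqrt(626.13) = 13.6964

13.6964


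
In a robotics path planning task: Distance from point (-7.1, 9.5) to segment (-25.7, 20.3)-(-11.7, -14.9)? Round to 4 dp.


Project P onto AB: t = 0.4464 (clamped to [0,1])
Closest point on segment: (-19.4508, 4.5877)
Distance: 13.2918

13.2918


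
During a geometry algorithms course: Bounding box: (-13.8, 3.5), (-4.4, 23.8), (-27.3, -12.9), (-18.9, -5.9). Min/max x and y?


x range: [-27.3, -4.4]
y range: [-12.9, 23.8]
Bounding box: (-27.3,-12.9) to (-4.4,23.8)

(-27.3,-12.9) to (-4.4,23.8)


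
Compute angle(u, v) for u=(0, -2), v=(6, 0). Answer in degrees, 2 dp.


u.v = 0, |u| = sqrt(4) = 2, |v| = sqrt(36) = 6
cos(theta) = u.v/(|u||v|) = 0/sqrt(144) = 0
theta = acos(0) = 90 degrees

90 degrees


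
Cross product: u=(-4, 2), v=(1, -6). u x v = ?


u x v = u_x*v_y - u_y*v_x = (-4)*(-6) - 2*1
= 24 - 2 = 22

22


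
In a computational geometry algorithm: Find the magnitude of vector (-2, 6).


|u| = sqrt((-2)^2 + 6^2) = sqrt(40) = 6.3246

6.3246


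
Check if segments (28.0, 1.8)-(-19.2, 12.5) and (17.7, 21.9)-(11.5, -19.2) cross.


Cross products: d1=547.95, d2=-1458.31, d3=-838.51, d4=1167.75
d1*d2 < 0 and d3*d4 < 0? yes

Yes, they intersect


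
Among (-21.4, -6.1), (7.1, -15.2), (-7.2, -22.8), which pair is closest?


d(P0,P1) = 29.9176, d(P0,P2) = 21.921, d(P1,P2) = 16.1941
Closest: P1 and P2

Closest pair: (7.1, -15.2) and (-7.2, -22.8), distance = 16.1941


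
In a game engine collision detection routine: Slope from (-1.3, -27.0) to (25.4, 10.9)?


slope = (y2-y1)/(x2-x1) = (10.9-(-27))/(25.4-(-1.3)) = 37.9/26.7 = 1.4195

1.4195


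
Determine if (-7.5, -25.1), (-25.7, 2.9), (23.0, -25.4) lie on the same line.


Cross product: ((-25.7)-(-7.5))*((-25.4)-(-25.1)) - (2.9-(-25.1))*(23-(-7.5))
= -848.54

No, not collinear


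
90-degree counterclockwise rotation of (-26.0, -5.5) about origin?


90° CCW: (x,y) -> (-y, x)
(-26,-5.5) -> (5.5, -26)

(5.5, -26)


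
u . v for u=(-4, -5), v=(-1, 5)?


u . v = u_x*v_x + u_y*v_y = (-4)*(-1) + (-5)*5
= 4 + (-25) = -21

-21


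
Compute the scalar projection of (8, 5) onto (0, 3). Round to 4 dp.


u.v = 15, |v| = sqrt(9) = 3
Scalar projection = u.v / |v| = 15 / sqrt(9) = 5

5


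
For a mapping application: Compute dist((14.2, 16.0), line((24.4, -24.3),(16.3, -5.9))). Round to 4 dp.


|cross product| = 138.75
|line direction| = sqrt(404.17) = 20.104
Distance = 138.75/sqrt(404.17) = 6.9016

6.9016


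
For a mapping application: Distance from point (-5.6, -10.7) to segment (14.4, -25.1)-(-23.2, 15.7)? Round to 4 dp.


Project P onto AB: t = 0.4351 (clamped to [0,1])
Closest point on segment: (-1.9611, -7.3465)
Distance: 4.9485

4.9485


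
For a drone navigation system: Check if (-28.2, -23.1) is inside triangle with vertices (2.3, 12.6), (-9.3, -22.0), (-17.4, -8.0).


Cross products: AB x AP = -641.18, BC x BP = 273.51, CA x CP = -74.99
All same sign? no

No, outside


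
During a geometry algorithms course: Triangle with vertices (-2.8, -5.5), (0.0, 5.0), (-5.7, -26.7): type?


Side lengths squared: AB^2=118.09, BC^2=1037.38, CA^2=457.85
Sorted: [118.09, 457.85, 1037.38]
By sides: Scalene, By angles: Obtuse

Scalene, Obtuse


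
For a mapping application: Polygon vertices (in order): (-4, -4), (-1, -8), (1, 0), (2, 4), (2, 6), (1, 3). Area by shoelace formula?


Shoelace sum: ((-4)*(-8) - (-1)*(-4)) + ((-1)*0 - 1*(-8)) + (1*4 - 2*0) + (2*6 - 2*4) + (2*3 - 1*6) + (1*(-4) - (-4)*3)
= 52
Area = |52|/2 = 26

26


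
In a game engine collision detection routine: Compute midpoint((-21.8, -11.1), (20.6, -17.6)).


M = (((-21.8)+20.6)/2, ((-11.1)+(-17.6))/2)
= (-0.6, -14.35)

(-0.6, -14.35)


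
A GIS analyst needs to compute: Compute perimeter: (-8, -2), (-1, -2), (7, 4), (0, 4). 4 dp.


Sides: (-8, -2)->(-1, -2): sqrt(49) = 7, (-1, -2)->(7, 4): sqrt(100) = 10, (7, 4)->(0, 4): sqrt(49) = 7, (0, 4)->(-8, -2): sqrt(100) = 10
Sum = 34
Perimeter = 34

34


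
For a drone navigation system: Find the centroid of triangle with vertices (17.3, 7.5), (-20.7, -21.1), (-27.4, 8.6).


Centroid = ((x_A+x_B+x_C)/3, (y_A+y_B+y_C)/3)
= ((17.3+(-20.7)+(-27.4))/3, (7.5+(-21.1)+8.6)/3)
= (-10.2667, -1.6667)

(-10.2667, -1.6667)


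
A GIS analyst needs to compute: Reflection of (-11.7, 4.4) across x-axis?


Reflection over x-axis: (x,y) -> (x,-y)
(-11.7, 4.4) -> (-11.7, -4.4)

(-11.7, -4.4)


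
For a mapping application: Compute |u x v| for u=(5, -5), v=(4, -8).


|u x v| = |5*(-8) - (-5)*4|
= |(-40) - (-20)| = 20

20


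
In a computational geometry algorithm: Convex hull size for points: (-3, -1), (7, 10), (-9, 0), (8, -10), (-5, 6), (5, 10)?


Convex hull vertices (CCW): (-9, 0), (8, -10), (7, 10), (5, 10), (-5, 6)
Count = 5

5


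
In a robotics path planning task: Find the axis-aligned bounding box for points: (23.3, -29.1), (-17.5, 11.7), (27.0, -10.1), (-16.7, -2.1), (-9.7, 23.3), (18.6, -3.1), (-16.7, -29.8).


x range: [-17.5, 27]
y range: [-29.8, 23.3]
Bounding box: (-17.5,-29.8) to (27,23.3)

(-17.5,-29.8) to (27,23.3)


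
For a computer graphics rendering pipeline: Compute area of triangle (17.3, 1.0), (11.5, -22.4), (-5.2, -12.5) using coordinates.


Area = |x_A(y_B-y_C) + x_B(y_C-y_A) + x_C(y_A-y_B)|/2
= |(-171.27) + (-155.25) + (-121.68)|/2
= 448.2/2 = 224.1

224.1


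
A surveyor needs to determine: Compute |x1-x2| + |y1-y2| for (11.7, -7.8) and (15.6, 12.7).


|11.7-15.6| + |(-7.8)-12.7| = 3.9 + 20.5 = 24.4

24.4


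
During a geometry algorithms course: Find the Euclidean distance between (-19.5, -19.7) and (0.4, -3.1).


dx=19.9, dy=16.6
d^2 = 19.9^2 + 16.6^2 = 671.57
d = sqrt(671.57) = 25.9147

25.9147


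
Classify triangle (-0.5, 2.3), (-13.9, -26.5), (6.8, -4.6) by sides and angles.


Side lengths squared: AB^2=1009, BC^2=908.1, CA^2=100.9
Sorted: [100.9, 908.1, 1009]
By sides: Scalene, By angles: Right

Scalene, Right


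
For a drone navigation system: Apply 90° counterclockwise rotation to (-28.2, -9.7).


90° CCW: (x,y) -> (-y, x)
(-28.2,-9.7) -> (9.7, -28.2)

(9.7, -28.2)


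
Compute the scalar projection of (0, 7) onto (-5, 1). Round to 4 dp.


u.v = 7, |v| = sqrt(26) = 5.099
Scalar projection = u.v / |v| = 7 / sqrt(26) = 1.3728

1.3728


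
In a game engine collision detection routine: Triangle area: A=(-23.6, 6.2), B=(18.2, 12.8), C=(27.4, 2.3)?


Area = |x_A(y_B-y_C) + x_B(y_C-y_A) + x_C(y_A-y_B)|/2
= |(-247.8) + (-70.98) + (-180.84)|/2
= 499.62/2 = 249.81

249.81


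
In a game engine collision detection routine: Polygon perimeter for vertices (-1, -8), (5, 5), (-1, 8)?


Sides: (-1, -8)->(5, 5): sqrt(205) = 14.317821, (5, 5)->(-1, 8): sqrt(45) = 6.708204, (-1, 8)->(-1, -8): sqrt(256) = 16
Sum = 37.026025
Perimeter = 37.026

37.026


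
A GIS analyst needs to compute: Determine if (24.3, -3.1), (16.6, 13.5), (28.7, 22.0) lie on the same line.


Cross product: (16.6-24.3)*(22-(-3.1)) - (13.5-(-3.1))*(28.7-24.3)
= -266.31

No, not collinear


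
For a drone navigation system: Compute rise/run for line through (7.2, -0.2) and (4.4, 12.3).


slope = (y2-y1)/(x2-x1) = (12.3-(-0.2))/(4.4-7.2) = 12.5/(-2.8) = -4.4643

-4.4643


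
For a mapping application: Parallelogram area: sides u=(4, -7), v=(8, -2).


|u x v| = |4*(-2) - (-7)*8|
= |(-8) - (-56)| = 48

48


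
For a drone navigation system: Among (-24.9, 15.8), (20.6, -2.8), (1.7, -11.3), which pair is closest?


d(P0,P1) = 49.155, d(P0,P2) = 37.9733, d(P1,P2) = 20.7234
Closest: P1 and P2

Closest pair: (20.6, -2.8) and (1.7, -11.3), distance = 20.7234


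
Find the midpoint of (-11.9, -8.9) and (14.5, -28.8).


M = (((-11.9)+14.5)/2, ((-8.9)+(-28.8))/2)
= (1.3, -18.85)

(1.3, -18.85)


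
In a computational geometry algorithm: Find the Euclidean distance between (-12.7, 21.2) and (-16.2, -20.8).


dx=-3.5, dy=-42
d^2 = (-3.5)^2 + (-42)^2 = 1776.25
d = sqrt(1776.25) = 42.1456

42.1456


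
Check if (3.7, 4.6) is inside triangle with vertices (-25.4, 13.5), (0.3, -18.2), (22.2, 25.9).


Cross products: AB x AP = 693.74, BC x BP = 349.38, CA x CP = 784.48
All same sign? yes

Yes, inside


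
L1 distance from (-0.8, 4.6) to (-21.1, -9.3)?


|(-0.8)-(-21.1)| + |4.6-(-9.3)| = 20.3 + 13.9 = 34.2

34.2


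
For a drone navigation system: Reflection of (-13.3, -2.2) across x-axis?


Reflection over x-axis: (x,y) -> (x,-y)
(-13.3, -2.2) -> (-13.3, 2.2)

(-13.3, 2.2)


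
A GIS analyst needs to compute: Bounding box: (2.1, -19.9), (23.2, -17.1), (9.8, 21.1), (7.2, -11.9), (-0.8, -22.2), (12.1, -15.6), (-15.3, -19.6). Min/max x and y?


x range: [-15.3, 23.2]
y range: [-22.2, 21.1]
Bounding box: (-15.3,-22.2) to (23.2,21.1)

(-15.3,-22.2) to (23.2,21.1)


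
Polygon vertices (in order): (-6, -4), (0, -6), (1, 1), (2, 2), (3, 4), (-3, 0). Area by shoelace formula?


Shoelace sum: ((-6)*(-6) - 0*(-4)) + (0*1 - 1*(-6)) + (1*2 - 2*1) + (2*4 - 3*2) + (3*0 - (-3)*4) + ((-3)*(-4) - (-6)*0)
= 68
Area = |68|/2 = 34

34


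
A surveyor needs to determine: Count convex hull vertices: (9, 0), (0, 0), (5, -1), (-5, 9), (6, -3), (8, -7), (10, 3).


Convex hull vertices (CCW): (-5, 9), (0, 0), (8, -7), (10, 3)
Count = 4

4


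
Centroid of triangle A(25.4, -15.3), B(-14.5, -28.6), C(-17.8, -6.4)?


Centroid = ((x_A+x_B+x_C)/3, (y_A+y_B+y_C)/3)
= ((25.4+(-14.5)+(-17.8))/3, ((-15.3)+(-28.6)+(-6.4))/3)
= (-2.3, -16.7667)

(-2.3, -16.7667)


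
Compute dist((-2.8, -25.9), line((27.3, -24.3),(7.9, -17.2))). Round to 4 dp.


|cross product| = 244.75
|line direction| = sqrt(426.77) = 20.6584
Distance = 244.75/sqrt(426.77) = 11.8475

11.8475


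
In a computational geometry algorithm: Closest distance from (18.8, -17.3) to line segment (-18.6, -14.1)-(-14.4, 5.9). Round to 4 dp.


Project P onto AB: t = 0.2229 (clamped to [0,1])
Closest point on segment: (-17.6639, -9.6426)
Distance: 37.2593

37.2593


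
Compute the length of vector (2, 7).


|u| = sqrt(2^2 + 7^2) = sqrt(53) = 7.2801

7.2801


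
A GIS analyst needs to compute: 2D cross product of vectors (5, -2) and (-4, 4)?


u x v = u_x*v_y - u_y*v_x = 5*4 - (-2)*(-4)
= 20 - 8 = 12

12


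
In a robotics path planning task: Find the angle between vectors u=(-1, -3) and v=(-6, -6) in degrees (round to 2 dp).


u.v = 24, |u| = sqrt(10) = 3.1623, |v| = sqrt(72) = 8.4853
cos(theta) = u.v/(|u||v|) = 24/sqrt(720) = 0.894427
theta = acos(0.894427) = 26.57 degrees

26.57 degrees


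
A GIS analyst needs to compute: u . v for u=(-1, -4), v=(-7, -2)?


u . v = u_x*v_x + u_y*v_y = (-1)*(-7) + (-4)*(-2)
= 7 + 8 = 15

15


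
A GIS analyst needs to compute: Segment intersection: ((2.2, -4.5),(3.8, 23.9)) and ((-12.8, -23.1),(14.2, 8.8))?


Cross products: d1=23.7, d2=739.46, d3=396.24, d4=-319.52
d1*d2 < 0 and d3*d4 < 0? no

No, they don't intersect


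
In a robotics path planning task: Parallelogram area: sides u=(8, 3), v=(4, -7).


|u x v| = |8*(-7) - 3*4|
= |(-56) - 12| = 68

68


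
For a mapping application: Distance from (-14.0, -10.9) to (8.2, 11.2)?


dx=22.2, dy=22.1
d^2 = 22.2^2 + 22.1^2 = 981.25
d = sqrt(981.25) = 31.3249

31.3249


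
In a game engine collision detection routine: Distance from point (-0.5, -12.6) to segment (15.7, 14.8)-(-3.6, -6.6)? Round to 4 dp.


Project P onto AB: t = 1 (clamped to [0,1])
Closest point on segment: (-3.6, -6.6)
Distance: 6.7535

6.7535


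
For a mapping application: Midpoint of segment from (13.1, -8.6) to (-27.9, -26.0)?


M = ((13.1+(-27.9))/2, ((-8.6)+(-26))/2)
= (-7.4, -17.3)

(-7.4, -17.3)


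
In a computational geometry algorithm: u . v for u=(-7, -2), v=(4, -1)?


u . v = u_x*v_x + u_y*v_y = (-7)*4 + (-2)*(-1)
= (-28) + 2 = -26

-26


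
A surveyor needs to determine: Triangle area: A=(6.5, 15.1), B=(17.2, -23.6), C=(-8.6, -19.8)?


Area = |x_A(y_B-y_C) + x_B(y_C-y_A) + x_C(y_A-y_B)|/2
= |(-24.7) + (-600.28) + (-332.82)|/2
= 957.8/2 = 478.9

478.9


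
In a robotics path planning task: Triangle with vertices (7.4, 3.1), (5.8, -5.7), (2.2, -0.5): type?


Side lengths squared: AB^2=80, BC^2=40, CA^2=40
Sorted: [40, 40, 80]
By sides: Isosceles, By angles: Right

Isosceles, Right


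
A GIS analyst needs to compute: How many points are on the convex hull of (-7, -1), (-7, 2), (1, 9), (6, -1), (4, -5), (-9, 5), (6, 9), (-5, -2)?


Convex hull vertices (CCW): (-9, 5), (-7, -1), (-5, -2), (4, -5), (6, -1), (6, 9), (1, 9)
Count = 7

7


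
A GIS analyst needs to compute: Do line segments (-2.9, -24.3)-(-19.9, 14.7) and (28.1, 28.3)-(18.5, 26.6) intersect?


Cross products: d1=452.26, d2=48.96, d3=-2103.2, d4=-1699.9
d1*d2 < 0 and d3*d4 < 0? no

No, they don't intersect


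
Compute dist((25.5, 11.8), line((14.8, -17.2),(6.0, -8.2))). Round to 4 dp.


|cross product| = 351.5
|line direction| = sqrt(158.44) = 12.5873
Distance = 351.5/sqrt(158.44) = 27.925

27.925


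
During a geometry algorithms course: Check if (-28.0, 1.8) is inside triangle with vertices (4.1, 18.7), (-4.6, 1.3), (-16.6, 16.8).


Cross products: AB x AP = -411.51, BC x BP = 356.7, CA x CP = -288.84
All same sign? no

No, outside


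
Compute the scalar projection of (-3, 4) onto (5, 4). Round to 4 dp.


u.v = 1, |v| = sqrt(41) = 6.4031
Scalar projection = u.v / |v| = 1 / sqrt(41) = 0.1562

0.1562


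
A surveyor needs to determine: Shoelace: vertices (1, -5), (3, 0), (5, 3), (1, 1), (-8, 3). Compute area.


Shoelace sum: (1*0 - 3*(-5)) + (3*3 - 5*0) + (5*1 - 1*3) + (1*3 - (-8)*1) + ((-8)*(-5) - 1*3)
= 74
Area = |74|/2 = 37

37


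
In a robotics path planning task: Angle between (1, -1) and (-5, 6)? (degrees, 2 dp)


u.v = -11, |u| = sqrt(2) = 1.4142, |v| = sqrt(61) = 7.8102
cos(theta) = u.v/(|u||v|) = -11/sqrt(122) = -0.995893
theta = acos(-0.995893) = 174.81 degrees

174.81 degrees


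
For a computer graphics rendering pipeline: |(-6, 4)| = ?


|u| = sqrt((-6)^2 + 4^2) = sqrt(52) = 7.2111

7.2111


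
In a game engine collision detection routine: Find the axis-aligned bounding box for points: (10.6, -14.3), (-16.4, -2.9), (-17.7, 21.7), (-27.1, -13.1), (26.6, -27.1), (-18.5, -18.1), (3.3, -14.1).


x range: [-27.1, 26.6]
y range: [-27.1, 21.7]
Bounding box: (-27.1,-27.1) to (26.6,21.7)

(-27.1,-27.1) to (26.6,21.7)


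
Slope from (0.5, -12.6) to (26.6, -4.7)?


slope = (y2-y1)/(x2-x1) = ((-4.7)-(-12.6))/(26.6-0.5) = 7.9/26.1 = 0.3027

0.3027


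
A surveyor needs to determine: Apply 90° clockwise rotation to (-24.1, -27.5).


90° CW: (x,y) -> (y, -x)
(-24.1,-27.5) -> (-27.5, 24.1)

(-27.5, 24.1)


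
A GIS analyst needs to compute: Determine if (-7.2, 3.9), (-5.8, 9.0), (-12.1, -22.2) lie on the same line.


Cross product: ((-5.8)-(-7.2))*((-22.2)-3.9) - (9-3.9)*((-12.1)-(-7.2))
= -11.55

No, not collinear


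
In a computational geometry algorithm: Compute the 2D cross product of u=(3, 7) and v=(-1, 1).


u x v = u_x*v_y - u_y*v_x = 3*1 - 7*(-1)
= 3 - (-7) = 10

10


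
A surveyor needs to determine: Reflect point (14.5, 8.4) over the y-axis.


Reflection over y-axis: (x,y) -> (-x,y)
(14.5, 8.4) -> (-14.5, 8.4)

(-14.5, 8.4)


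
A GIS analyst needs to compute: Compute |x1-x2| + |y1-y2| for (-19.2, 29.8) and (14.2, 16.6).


|(-19.2)-14.2| + |29.8-16.6| = 33.4 + 13.2 = 46.6

46.6


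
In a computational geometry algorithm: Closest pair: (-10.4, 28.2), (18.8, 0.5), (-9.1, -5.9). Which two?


d(P0,P1) = 40.2484, d(P0,P2) = 34.1248, d(P1,P2) = 28.6246
Closest: P1 and P2

Closest pair: (18.8, 0.5) and (-9.1, -5.9), distance = 28.6246


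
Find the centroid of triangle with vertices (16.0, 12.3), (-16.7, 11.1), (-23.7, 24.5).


Centroid = ((x_A+x_B+x_C)/3, (y_A+y_B+y_C)/3)
= ((16+(-16.7)+(-23.7))/3, (12.3+11.1+24.5)/3)
= (-8.1333, 15.9667)

(-8.1333, 15.9667)
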